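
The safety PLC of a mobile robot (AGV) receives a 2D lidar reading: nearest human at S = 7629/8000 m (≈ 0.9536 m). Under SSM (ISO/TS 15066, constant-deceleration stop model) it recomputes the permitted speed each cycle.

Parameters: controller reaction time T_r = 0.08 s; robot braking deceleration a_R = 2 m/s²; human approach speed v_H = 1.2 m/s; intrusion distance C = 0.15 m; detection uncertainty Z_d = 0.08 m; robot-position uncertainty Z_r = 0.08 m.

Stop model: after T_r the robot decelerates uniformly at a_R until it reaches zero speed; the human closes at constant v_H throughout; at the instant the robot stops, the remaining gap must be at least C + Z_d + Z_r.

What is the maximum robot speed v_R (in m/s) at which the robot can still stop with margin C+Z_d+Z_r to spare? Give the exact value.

v_R_max = 13/20 m/s = 0.6500 m/s

quadratic (1/4)·v² + (17/25)·v + (-4381/8000) = 0
  disc = (17/25)² − 4·(1/4)·(-4381/8000) = 40401/40000 ; √disc = 201/200
  v_R = (−(17/25) + 201/200) / (2·(1/4)) = 13/20 m/s
check:
T_s = v_R/a_R = (13/20)/2 = 0.3250 s
robot covers v_R·T_r = 0.6500·0.0800 = 0.0520 m before braking
robot under decel: 0.6500²/(2·2.0000) = 0.1056 m
person approaches 1.2000·(0.0800+0.3250) = 0.4860 m
residual clearance needed = 0.1500+0.0800+0.0800 = 0.3100 m
sum ≈ 0.0520+0.1056+0.4860+0.3100 ≈ 0.9536 m = S ✓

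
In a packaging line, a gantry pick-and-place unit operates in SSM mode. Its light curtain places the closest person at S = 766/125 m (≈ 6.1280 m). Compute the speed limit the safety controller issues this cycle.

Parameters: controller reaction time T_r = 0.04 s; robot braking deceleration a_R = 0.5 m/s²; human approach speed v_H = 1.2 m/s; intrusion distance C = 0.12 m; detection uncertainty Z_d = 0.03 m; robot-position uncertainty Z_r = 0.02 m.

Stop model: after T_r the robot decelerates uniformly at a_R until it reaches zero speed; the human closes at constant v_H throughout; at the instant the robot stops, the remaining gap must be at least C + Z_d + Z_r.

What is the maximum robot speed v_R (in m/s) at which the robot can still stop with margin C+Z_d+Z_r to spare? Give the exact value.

v_R_max = 3/2 m/s = 1.5000 m/s

quadratic (1)·v² + (61/25)·v + (-591/100) = 0
  disc = (61/25)² − 4·(1)·(-591/100) = 18496/625 ; √disc = 136/25
  v_R = (−(61/25) + 136/25) / (2·(1)) = 3/2 m/s
check:
stop time T_s = (3/2)/(1/2) = 3.0000 s
robot covers v_R·T_r = 1.5000·0.0400 = 0.0600 m before braking
robot under decel: 1.5000²/(2·0.5000) = 2.2500 m
human closes 1.2000·3.0400 = 3.6480 m
C+Z_d+Z_r = 0.1200+0.0300+0.0200 = 0.1700 m
sum ≈ 0.0600+2.2500+3.6480+0.1700 ≈ 6.1280 m = S ✓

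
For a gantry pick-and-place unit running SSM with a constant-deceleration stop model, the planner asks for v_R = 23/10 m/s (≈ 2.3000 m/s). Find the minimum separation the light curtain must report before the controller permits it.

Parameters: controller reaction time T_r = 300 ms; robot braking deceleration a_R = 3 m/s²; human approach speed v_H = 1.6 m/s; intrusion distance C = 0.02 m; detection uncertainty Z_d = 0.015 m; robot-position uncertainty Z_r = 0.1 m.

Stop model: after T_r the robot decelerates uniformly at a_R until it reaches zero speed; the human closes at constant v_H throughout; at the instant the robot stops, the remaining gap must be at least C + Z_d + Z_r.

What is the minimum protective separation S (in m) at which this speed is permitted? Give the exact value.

T_s = v_R/a_R = (23/10)/3 = 0.7667 s
robot covers v_R·T_r = 2.3000·0.3000 = 0.6900 m before braking
robot under decel: 2.3000²/(2·3.0000) = 0.8817 m
human over T_r+T_s: 1.6000·(0.3000+0.7667) = 1.7067 m
C+Z_d+Z_r = 0.0200+0.0150+0.1000 = 0.1350 m
S_min ≈ 0.6900+0.8817+1.7067+0.1350  ⇒  S_min = 256/75 m

S_min = 256/75 m = 3.4133 m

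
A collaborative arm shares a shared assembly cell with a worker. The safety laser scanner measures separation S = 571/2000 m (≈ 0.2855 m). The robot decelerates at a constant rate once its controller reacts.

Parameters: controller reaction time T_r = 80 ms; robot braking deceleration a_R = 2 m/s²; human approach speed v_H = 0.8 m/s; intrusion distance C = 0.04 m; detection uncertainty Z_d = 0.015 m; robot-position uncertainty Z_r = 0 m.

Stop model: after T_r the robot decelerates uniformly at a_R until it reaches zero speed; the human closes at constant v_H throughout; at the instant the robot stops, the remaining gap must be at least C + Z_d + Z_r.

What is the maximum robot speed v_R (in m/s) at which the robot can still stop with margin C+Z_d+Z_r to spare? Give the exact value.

quadratic (1/4)·v² + (12/25)·v + (-333/2000) = 0
  disc = (12/25)² − 4·(1/4)·(-333/2000) = 3969/10000 ; √disc = 63/100
  v_R = (−(12/25) + 63/100) / (2·(1/4)) = 3/10 m/s
check:
braking lasts T_s = (3/10)/2 = 0.1500 s
reaction-phase robot travel = 0.3000·0.0800 = 0.0240 m
robot covers 0.3000·0.1500 − ½·2.0000·0.1500² = 0.0225 m while stopping
human closes 0.8000·0.2300 = 0.1840 m
C+Z_d+Z_r = 0.0400+0.0150+0.0000 = 0.0550 m
sum ≈ 0.0240+0.0225+0.1840+0.0550 ≈ 0.2855 m = S ✓

v_R_max = 3/10 m/s = 0.3000 m/s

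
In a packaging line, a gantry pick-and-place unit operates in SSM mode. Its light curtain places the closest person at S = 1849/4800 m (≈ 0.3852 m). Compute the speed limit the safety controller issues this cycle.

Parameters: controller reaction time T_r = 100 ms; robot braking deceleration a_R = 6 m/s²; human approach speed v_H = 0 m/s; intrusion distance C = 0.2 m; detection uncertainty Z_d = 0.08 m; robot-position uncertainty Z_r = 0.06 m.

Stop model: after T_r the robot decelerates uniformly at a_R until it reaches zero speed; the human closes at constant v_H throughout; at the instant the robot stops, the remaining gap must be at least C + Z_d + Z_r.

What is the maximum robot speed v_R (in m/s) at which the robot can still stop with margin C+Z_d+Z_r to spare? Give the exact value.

v_R_max = 7/20 m/s = 0.3500 m/s

collect terms ⇒ (1/12)·v_R² + (1/10)·v_R + (-217/4800) = 0
  disc = (1/10)² − 4·(1/12)·(-217/4800) = 361/14400 ; √disc = 19/120
  v_R = (−(1/10) + 19/120) / (2·(1/12)) = 7/20 m/s
check:
T_s = v_R/a_R = (7/20)/6 = 0.0583 s
reaction-phase robot travel = 0.3500·0.1000 = 0.0350 m
robot under decel: 0.3500²/(2·6.0000) = 0.0102 m
human closes 0.0000·0.1583 = 0.0000 m
margins: 0.2000+0.0800+0.0600 = 0.3400 m
sum ≈ 0.0350+0.0102+0.0000+0.3400 ≈ 0.3852 m = S ✓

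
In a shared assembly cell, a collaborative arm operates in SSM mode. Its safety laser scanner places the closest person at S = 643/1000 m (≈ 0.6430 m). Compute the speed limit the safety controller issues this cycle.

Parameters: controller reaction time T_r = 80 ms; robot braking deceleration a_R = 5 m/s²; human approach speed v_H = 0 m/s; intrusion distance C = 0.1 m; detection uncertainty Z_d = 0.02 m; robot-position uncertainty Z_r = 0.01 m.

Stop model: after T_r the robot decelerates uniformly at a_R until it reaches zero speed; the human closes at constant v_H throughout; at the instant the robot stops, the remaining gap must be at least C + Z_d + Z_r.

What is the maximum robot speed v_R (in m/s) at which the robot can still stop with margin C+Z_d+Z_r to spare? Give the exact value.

at the boundary: (1/10)·v² + (2/25)·v + (-513/1000) = 0
  disc = (2/25)² − 4·(1/10)·(-513/1000) = 529/2500 ; √disc = 23/50
  v_R = (−(2/25) + 23/50) / (2·(1/10)) = 19/10 m/s
check:
braking lasts T_s = (19/10)/5 = 0.3800 s
reaction-phase robot travel = 1.9000·0.0800 = 0.1520 m
braking distance = 1.9000²/(2·5.0000) = 0.3610 m
human closes 0.0000·0.4600 = 0.0000 m
margins: 0.1000+0.0200+0.0100 = 0.1300 m
sum ≈ 0.1520+0.3610+0.0000+0.1300 ≈ 0.6430 m = S ✓

v_R_max = 19/10 m/s = 1.9000 m/s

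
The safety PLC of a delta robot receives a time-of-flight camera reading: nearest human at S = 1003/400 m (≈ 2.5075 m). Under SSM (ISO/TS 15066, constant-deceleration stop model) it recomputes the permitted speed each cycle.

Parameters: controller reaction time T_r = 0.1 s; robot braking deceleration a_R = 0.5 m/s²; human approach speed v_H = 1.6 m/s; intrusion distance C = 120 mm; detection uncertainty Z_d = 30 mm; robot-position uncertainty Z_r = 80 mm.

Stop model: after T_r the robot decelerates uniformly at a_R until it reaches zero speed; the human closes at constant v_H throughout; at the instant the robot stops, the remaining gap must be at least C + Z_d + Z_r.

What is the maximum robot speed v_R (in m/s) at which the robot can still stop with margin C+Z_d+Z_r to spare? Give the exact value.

v_R_max = 11/20 m/s = 0.5500 m/s

quadratic (1)·v² + (33/10)·v + (-847/400) = 0
  disc = (33/10)² − 4·(1)·(-847/400) = 484/25 ; √disc = 22/5
  v_R = (−(33/10) + 22/5) / (2·(1)) = 11/20 m/s
check:
braking lasts T_s = (11/20)/(1/2) = 1.1000 s
robot in T_r: 0.5500·0.1000 = 0.0550 m
robot under decel: 0.5500²/(2·0.5000) = 0.3025 m
person approaches 1.6000·(0.1000+1.1000) = 1.9200 m
C+Z_d+Z_r = 0.1200+0.0300+0.0800 = 0.2300 m
sum ≈ 0.0550+0.3025+1.9200+0.2300 ≈ 2.5075 m = S ✓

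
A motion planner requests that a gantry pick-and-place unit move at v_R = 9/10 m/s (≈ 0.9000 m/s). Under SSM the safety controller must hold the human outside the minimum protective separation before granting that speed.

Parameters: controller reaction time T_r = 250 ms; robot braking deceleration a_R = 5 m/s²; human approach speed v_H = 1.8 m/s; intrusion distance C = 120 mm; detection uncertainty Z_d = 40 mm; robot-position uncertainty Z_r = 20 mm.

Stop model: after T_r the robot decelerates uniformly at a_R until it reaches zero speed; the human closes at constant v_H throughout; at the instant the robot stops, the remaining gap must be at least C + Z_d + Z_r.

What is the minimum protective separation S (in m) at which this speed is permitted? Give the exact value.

S_min = 63/50 m = 1.2600 m

T_s = v_R/a_R = (9/10)/5 = 0.1800 s
robot in T_r: 0.9000·0.2500 = 0.2250 m
robot covers 0.9000·0.1800 − ½·5.0000·0.1800² = 0.0810 m while stopping
human closes 1.8000·0.4300 = 0.7740 m
residual clearance needed = 0.1200+0.0400+0.0200 = 0.1800 m
S_min ≈ 0.2250+0.0810+0.7740+0.1800  ⇒  S_min = 63/50 m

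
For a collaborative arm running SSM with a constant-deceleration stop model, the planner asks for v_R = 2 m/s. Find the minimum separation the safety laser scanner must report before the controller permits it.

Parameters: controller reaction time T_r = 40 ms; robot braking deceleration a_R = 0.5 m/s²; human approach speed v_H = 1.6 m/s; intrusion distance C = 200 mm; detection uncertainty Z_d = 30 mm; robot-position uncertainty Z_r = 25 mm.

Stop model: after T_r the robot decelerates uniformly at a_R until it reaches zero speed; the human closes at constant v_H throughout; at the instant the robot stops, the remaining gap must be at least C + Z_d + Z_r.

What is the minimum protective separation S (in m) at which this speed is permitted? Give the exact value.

S_min = 10799/1000 m = 10.7990 m

stop time T_s = 2/(1/2) = 4.0000 s
robot in T_r: 2.0000·0.0400 = 0.0800 m
robot under decel: 2.0000²/(2·0.5000) = 4.0000 m
human over T_r+T_s: 1.6000·(0.0400+4.0000) = 6.4640 m
C+Z_d+Z_r = 0.2000+0.0300+0.0250 = 0.2550 m
S_min ≈ 0.0800+4.0000+6.4640+0.2550  ⇒  S_min = 10799/1000 m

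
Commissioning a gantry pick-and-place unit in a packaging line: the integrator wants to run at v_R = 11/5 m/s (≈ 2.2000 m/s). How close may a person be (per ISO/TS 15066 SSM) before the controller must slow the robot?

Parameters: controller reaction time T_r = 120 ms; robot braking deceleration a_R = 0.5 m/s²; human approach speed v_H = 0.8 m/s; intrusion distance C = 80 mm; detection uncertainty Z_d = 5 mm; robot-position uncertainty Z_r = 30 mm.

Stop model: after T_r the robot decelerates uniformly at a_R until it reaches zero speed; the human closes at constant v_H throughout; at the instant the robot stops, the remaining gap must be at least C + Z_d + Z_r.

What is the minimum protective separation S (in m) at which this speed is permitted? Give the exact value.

stop time T_s = (11/5)/(1/2) = 4.4000 s
robot in T_r: 2.2000·0.1200 = 0.2640 m
robot under decel: 2.2000²/(2·0.5000) = 4.8400 m
human over T_r+T_s: 0.8000·(0.1200+4.4000) = 3.6160 m
C+Z_d+Z_r = 0.0800+0.0050+0.0300 = 0.1150 m
S_min ≈ 0.2640+4.8400+3.6160+0.1150  ⇒  S_min = 1767/200 m

S_min = 1767/200 m = 8.8350 m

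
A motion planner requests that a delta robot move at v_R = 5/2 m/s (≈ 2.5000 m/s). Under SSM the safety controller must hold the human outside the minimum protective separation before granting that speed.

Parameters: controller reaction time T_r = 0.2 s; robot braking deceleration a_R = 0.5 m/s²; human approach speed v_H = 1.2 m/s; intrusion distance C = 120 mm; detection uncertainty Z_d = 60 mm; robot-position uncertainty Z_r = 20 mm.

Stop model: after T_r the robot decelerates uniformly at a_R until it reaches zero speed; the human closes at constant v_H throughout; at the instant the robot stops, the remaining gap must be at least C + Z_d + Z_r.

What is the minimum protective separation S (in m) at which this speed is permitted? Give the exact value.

T_s = v_R/a_R = (5/2)/(1/2) = 5.0000 s
reaction-phase robot travel = 2.5000·0.2000 = 0.5000 m
robot under decel: 2.5000²/(2·0.5000) = 6.2500 m
human over T_r+T_s: 1.2000·(0.2000+5.0000) = 6.2400 m
C+Z_d+Z_r = 0.1200+0.0600+0.0200 = 0.2000 m
S_min ≈ 0.5000+6.2500+6.2400+0.2000  ⇒  S_min = 1319/100 m

S_min = 1319/100 m = 13.1900 m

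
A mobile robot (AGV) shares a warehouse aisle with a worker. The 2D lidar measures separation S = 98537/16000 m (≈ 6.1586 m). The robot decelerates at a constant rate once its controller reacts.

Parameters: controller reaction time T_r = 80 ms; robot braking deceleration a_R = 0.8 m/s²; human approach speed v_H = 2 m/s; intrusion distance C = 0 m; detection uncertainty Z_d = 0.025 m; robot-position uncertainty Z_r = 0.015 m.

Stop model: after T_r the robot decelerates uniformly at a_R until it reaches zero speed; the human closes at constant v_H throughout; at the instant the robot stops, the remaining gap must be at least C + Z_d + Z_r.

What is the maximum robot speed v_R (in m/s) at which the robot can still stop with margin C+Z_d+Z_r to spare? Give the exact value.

collect terms ⇒ (5/8)·v_R² + (129/50)·v_R + (-95337/16000) = 0
  disc = (129/50)² − 4·(5/8)·(-95337/16000) = 3448449/160000 ; √disc = 1857/400
  v_R = (−(129/50) + 1857/400) / (2·(5/8)) = 33/20 m/s
check:
T_s = v_R/a_R = (33/20)/(4/5) = 2.0625 s
reaction-phase robot travel = 1.6500·0.0800 = 0.1320 m
robot under decel: 1.6500²/(2·0.8000) = 1.7016 m
human closes 2.0000·2.1425 = 4.2850 m
margins: 0.0000+0.0250+0.0150 = 0.0400 m
sum ≈ 0.1320+1.7016+4.2850+0.0400 ≈ 6.1586 m = S ✓

v_R_max = 33/20 m/s = 1.6500 m/s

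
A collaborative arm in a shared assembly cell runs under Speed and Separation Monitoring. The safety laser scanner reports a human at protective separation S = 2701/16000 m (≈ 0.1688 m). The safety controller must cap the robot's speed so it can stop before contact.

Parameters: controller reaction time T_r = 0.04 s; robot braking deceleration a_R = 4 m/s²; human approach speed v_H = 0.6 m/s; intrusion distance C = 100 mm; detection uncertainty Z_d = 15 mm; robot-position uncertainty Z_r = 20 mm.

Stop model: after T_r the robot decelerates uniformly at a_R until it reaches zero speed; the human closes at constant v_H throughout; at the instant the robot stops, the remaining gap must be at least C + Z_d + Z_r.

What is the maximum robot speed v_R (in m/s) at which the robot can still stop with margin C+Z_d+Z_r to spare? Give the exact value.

quadratic (1/8)·v² + (19/100)·v + (-157/16000) = 0
  disc = (19/100)² − 4·(1/8)·(-157/16000) = 6561/160000 ; √disc = 81/400
  v_R = (−(19/100) + 81/400) / (2·(1/8)) = 1/20 m/s
check:
T_s = v_R/a_R = (1/20)/4 = 0.0125 s
robot in T_r: 0.0500·0.0400 = 0.0020 m
robot under decel: 0.0500²/(2·4.0000) = 0.0003 m
person approaches 0.6000·(0.0400+0.0125) = 0.0315 m
C+Z_d+Z_r = 0.1000+0.0150+0.0200 = 0.1350 m
sum ≈ 0.0020+0.0003+0.0315+0.1350 ≈ 0.1688 m = S ✓

v_R_max = 1/20 m/s = 0.0500 m/s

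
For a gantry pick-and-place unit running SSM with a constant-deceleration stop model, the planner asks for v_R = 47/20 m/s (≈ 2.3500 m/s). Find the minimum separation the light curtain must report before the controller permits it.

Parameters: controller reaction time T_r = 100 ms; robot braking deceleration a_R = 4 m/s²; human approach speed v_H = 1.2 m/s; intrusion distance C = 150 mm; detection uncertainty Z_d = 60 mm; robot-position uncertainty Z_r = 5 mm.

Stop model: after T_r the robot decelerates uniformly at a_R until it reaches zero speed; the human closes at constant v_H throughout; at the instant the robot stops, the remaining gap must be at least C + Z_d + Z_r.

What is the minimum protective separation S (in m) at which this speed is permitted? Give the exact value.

T_s = v_R/a_R = (47/20)/4 = 0.5875 s
robot in T_r: 2.3500·0.1000 = 0.2350 m
robot under decel: 2.3500²/(2·4.0000) = 0.6903 m
human closes 1.2000·0.6875 = 0.8250 m
C+Z_d+Z_r = 0.1500+0.0600+0.0050 = 0.2150 m
S_min ≈ 0.2350+0.6903+0.8250+0.2150  ⇒  S_min = 6289/3200 m

S_min = 6289/3200 m = 1.9653 m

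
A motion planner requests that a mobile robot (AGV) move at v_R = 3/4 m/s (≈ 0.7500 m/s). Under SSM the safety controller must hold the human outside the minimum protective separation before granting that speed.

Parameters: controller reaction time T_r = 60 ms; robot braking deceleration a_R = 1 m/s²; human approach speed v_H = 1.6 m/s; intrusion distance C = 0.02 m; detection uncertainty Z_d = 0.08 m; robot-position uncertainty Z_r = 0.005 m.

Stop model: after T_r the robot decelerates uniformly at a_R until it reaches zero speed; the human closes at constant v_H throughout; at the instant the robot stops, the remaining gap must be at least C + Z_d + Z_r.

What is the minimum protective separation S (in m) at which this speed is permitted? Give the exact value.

braking lasts T_s = (3/4)/1 = 0.7500 s
reaction-phase robot travel = 0.7500·0.0600 = 0.0450 m
braking distance = 0.7500²/(2·1.0000) = 0.2812 m
person approaches 1.6000·(0.0600+0.7500) = 1.2960 m
residual clearance needed = 0.0200+0.0800+0.0050 = 0.1050 m
S_min ≈ 0.0450+0.2812+1.2960+0.1050  ⇒  S_min = 6909/4000 m

S_min = 6909/4000 m = 1.7272 m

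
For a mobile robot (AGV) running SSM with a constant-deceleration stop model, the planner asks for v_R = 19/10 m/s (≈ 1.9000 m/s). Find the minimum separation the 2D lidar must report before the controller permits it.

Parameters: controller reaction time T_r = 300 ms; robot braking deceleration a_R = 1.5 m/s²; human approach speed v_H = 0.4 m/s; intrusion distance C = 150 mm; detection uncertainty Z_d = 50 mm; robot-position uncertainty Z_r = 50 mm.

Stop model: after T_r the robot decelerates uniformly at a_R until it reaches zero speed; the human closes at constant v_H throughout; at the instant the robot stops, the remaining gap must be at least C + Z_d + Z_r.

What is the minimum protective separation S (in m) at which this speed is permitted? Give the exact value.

S_min = 53/20 m = 2.6500 m

braking lasts T_s = (19/10)/(3/2) = 1.2667 s
robot covers v_R·T_r = 1.9000·0.3000 = 0.5700 m before braking
braking distance = 1.9000²/(2·1.5000) = 1.2033 m
person approaches 0.4000·(0.3000+1.2667) = 0.6267 m
residual clearance needed = 0.1500+0.0500+0.0500 = 0.2500 m
S_min ≈ 0.5700+1.2033+0.6267+0.2500  ⇒  S_min = 53/20 m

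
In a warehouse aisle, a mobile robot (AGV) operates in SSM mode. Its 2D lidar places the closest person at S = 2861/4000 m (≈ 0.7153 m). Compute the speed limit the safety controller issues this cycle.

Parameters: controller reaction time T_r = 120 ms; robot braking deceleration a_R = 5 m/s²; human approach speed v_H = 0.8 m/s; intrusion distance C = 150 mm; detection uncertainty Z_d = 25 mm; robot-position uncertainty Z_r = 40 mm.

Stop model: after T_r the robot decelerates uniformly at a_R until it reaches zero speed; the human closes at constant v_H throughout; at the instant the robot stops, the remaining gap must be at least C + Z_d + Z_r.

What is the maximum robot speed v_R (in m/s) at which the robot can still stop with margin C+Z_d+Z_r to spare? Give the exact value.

v_R_max = 21/20 m/s = 1.0500 m/s

collect terms ⇒ (1/10)·v_R² + (7/25)·v_R + (-1617/4000) = 0
  disc = (7/25)² − 4·(1/10)·(-1617/4000) = 2401/10000 ; √disc = 49/100
  v_R = (−(7/25) + 49/100) / (2·(1/10)) = 21/20 m/s
check:
stop time T_s = (21/20)/5 = 0.2100 s
robot covers v_R·T_r = 1.0500·0.1200 = 0.1260 m before braking
braking distance = 1.0500²/(2·5.0000) = 0.1103 m
person approaches 0.8000·(0.1200+0.2100) = 0.2640 m
C+Z_d+Z_r = 0.1500+0.0250+0.0400 = 0.2150 m
sum ≈ 0.1260+0.1103+0.2640+0.2150 ≈ 0.7153 m = S ✓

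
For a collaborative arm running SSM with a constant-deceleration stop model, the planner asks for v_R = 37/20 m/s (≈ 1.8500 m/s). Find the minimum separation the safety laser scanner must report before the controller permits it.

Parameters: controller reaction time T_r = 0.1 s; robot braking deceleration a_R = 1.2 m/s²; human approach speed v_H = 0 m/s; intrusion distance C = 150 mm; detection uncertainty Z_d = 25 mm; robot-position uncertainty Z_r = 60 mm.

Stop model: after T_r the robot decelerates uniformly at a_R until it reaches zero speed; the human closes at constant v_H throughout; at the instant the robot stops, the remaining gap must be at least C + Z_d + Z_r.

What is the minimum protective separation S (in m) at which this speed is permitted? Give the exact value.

S_min = 8861/4800 m = 1.8460 m

T_s = v_R/a_R = (37/20)/(6/5) = 1.5417 s
reaction-phase robot travel = 1.8500·0.1000 = 0.1850 m
robot under decel: 1.8500²/(2·1.2000) = 1.4260 m
human over T_r+T_s: 0.0000·(0.1000+1.5417) = 0.0000 m
C+Z_d+Z_r = 0.1500+0.0250+0.0600 = 0.2350 m
S_min ≈ 0.1850+1.4260+0.0000+0.2350  ⇒  S_min = 8861/4800 m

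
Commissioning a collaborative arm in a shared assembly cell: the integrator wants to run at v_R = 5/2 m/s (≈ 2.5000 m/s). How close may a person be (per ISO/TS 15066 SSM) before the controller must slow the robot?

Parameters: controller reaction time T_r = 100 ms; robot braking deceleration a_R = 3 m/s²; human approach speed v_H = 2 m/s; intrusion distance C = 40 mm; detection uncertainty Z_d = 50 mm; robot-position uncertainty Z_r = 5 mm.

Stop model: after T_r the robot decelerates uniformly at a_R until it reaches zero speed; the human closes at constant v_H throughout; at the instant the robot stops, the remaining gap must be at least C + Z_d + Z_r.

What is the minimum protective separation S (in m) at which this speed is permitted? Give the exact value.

stop time T_s = (5/2)/3 = 0.8333 s
robot covers v_R·T_r = 2.5000·0.1000 = 0.2500 m before braking
braking distance = 2.5000²/(2·3.0000) = 1.0417 m
person approaches 2.0000·(0.1000+0.8333) = 1.8667 m
margins: 0.0400+0.0500+0.0050 = 0.0950 m
S_min ≈ 0.2500+1.0417+1.8667+0.0950  ⇒  S_min = 244/75 m

S_min = 244/75 m = 3.2533 m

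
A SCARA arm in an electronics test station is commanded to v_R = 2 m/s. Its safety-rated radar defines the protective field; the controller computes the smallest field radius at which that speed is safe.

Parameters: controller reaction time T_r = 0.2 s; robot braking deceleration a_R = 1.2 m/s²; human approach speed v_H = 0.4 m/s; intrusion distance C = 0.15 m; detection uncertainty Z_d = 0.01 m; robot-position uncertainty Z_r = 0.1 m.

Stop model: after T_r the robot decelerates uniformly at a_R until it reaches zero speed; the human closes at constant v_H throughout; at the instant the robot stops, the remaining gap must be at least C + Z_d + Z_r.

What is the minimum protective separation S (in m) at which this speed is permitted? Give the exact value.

S_min = 461/150 m = 3.0733 m

stop time T_s = 2/(6/5) = 1.6667 s
reaction-phase robot travel = 2.0000·0.2000 = 0.4000 m
robot under decel: 2.0000²/(2·1.2000) = 1.6667 m
human closes 0.4000·1.8667 = 0.7467 m
residual clearance needed = 0.1500+0.0100+0.1000 = 0.2600 m
S_min ≈ 0.4000+1.6667+0.7467+0.2600  ⇒  S_min = 461/150 m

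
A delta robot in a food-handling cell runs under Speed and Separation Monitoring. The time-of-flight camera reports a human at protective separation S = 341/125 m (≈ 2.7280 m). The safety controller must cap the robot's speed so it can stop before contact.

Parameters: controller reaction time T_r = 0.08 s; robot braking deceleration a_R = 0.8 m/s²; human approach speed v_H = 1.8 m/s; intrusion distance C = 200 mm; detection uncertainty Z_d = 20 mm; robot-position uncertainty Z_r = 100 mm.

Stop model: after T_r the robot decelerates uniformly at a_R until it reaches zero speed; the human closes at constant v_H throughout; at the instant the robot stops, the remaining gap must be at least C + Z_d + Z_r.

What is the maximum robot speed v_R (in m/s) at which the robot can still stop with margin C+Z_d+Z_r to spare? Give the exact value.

collect terms ⇒ (5/8)·v_R² + (233/100)·v_R + (-283/125) = 0
  disc = (233/100)² − 4·(5/8)·(-283/125) = 110889/10000 ; √disc = 333/100
  v_R = (−(233/100) + 333/100) / (2·(5/8)) = 4/5 m/s
check:
T_s = v_R/a_R = (4/5)/(4/5) = 1.0000 s
reaction-phase robot travel = 0.8000·0.0800 = 0.0640 m
braking distance = 0.8000²/(2·0.8000) = 0.4000 m
human over T_r+T_s: 1.8000·(0.0800+1.0000) = 1.9440 m
margins: 0.2000+0.0200+0.1000 = 0.3200 m
sum ≈ 0.0640+0.4000+1.9440+0.3200 ≈ 2.7280 m = S ✓

v_R_max = 4/5 m/s = 0.8000 m/s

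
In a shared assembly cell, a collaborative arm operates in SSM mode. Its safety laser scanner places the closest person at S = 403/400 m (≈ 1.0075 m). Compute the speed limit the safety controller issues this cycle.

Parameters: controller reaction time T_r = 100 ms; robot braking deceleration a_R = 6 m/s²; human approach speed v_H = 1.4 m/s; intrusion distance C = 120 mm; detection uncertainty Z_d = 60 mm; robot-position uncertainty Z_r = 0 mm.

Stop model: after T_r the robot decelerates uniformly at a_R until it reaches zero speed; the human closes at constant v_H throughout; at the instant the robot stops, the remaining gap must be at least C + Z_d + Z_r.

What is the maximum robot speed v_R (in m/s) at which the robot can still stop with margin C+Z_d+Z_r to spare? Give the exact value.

v_R_max = 3/2 m/s = 1.5000 m/s

at the boundary: (1/12)·v² + (1/3)·v + (-11/16) = 0
  disc = (1/3)² − 4·(1/12)·(-11/16) = 49/144 ; √disc = 7/12
  v_R = (−(1/3) + 7/12) / (2·(1/12)) = 3/2 m/s
check:
T_s = v_R/a_R = (3/2)/6 = 0.2500 s
reaction-phase robot travel = 1.5000·0.1000 = 0.1500 m
robot covers 1.5000·0.2500 − ½·6.0000·0.2500² = 0.1875 m while stopping
human over T_r+T_s: 1.4000·(0.1000+0.2500) = 0.4900 m
margins: 0.1200+0.0600+0.0000 = 0.1800 m
sum ≈ 0.1500+0.1875+0.4900+0.1800 ≈ 1.0075 m = S ✓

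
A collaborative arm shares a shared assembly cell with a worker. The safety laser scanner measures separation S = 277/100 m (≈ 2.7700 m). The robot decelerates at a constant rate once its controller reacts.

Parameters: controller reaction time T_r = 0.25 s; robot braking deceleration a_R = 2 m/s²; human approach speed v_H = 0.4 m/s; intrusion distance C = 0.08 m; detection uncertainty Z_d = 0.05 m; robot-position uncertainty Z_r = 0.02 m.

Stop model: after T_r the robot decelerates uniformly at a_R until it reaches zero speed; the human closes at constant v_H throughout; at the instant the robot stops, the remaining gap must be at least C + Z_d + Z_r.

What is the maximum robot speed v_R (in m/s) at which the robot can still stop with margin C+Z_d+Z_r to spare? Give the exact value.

v_R_max = 12/5 m/s = 2.4000 m/s

quadratic (1/4)·v² + (9/20)·v + (-63/25) = 0
  disc = (9/20)² − 4·(1/4)·(-63/25) = 1089/400 ; √disc = 33/20
  v_R = (−(9/20) + 33/20) / (2·(1/4)) = 12/5 m/s
check:
T_s = v_R/a_R = (12/5)/2 = 1.2000 s
reaction-phase robot travel = 2.4000·0.2500 = 0.6000 m
braking distance = 2.4000²/(2·2.0000) = 1.4400 m
human over T_r+T_s: 0.4000·(0.2500+1.2000) = 0.5800 m
margins: 0.0800+0.0500+0.0200 = 0.1500 m
sum ≈ 0.6000+1.4400+0.5800+0.1500 ≈ 2.7700 m = S ✓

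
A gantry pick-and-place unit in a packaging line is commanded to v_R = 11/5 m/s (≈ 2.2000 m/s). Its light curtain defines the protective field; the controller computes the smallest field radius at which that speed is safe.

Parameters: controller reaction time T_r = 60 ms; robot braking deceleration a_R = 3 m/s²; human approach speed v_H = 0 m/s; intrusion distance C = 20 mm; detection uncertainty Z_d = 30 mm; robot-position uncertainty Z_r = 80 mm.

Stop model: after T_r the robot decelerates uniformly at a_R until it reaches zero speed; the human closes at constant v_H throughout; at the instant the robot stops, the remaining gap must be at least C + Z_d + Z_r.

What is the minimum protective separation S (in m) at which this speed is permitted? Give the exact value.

stop time T_s = (11/5)/3 = 0.7333 s
robot in T_r: 2.2000·0.0600 = 0.1320 m
robot covers 2.2000·0.7333 − ½·3.0000·0.7333² = 0.8067 m while stopping
person approaches 0.0000·(0.0600+0.7333) = 0.0000 m
C+Z_d+Z_r = 0.0200+0.0300+0.0800 = 0.1300 m
S_min ≈ 0.1320+0.8067+0.0000+0.1300  ⇒  S_min = 1603/1500 m

S_min = 1603/1500 m = 1.0687 m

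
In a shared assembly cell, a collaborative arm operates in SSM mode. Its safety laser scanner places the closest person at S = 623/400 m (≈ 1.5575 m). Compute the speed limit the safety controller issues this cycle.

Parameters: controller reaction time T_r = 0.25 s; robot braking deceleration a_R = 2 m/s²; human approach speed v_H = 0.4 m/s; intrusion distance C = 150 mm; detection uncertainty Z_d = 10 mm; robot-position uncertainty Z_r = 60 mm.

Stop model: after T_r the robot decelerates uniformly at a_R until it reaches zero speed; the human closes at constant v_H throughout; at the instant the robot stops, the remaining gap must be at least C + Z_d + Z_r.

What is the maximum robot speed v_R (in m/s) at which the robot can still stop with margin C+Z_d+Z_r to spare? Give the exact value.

v_R_max = 3/2 m/s = 1.5000 m/s

collect terms ⇒ (1/4)·v_R² + (9/20)·v_R + (-99/80) = 0
  disc = (9/20)² − 4·(1/4)·(-99/80) = 36/25 ; √disc = 6/5
  v_R = (−(9/20) + 6/5) / (2·(1/4)) = 3/2 m/s
check:
T_s = v_R/a_R = (3/2)/2 = 0.7500 s
robot in T_r: 1.5000·0.2500 = 0.3750 m
robot under decel: 1.5000²/(2·2.0000) = 0.5625 m
human over T_r+T_s: 0.4000·(0.2500+0.7500) = 0.4000 m
residual clearance needed = 0.1500+0.0100+0.0600 = 0.2200 m
sum ≈ 0.3750+0.5625+0.4000+0.2200 ≈ 1.5575 m = S ✓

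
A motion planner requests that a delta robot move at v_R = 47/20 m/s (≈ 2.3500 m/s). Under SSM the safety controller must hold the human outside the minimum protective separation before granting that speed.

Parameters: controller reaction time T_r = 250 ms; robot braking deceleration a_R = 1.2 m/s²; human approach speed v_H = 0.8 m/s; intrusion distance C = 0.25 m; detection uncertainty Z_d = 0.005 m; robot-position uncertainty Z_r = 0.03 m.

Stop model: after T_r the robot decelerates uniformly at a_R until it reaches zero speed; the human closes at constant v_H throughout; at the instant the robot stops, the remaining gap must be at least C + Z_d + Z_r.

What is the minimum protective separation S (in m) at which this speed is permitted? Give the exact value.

stop time T_s = (47/20)/(6/5) = 1.9583 s
robot covers v_R·T_r = 2.3500·0.2500 = 0.5875 m before braking
robot under decel: 2.3500²/(2·1.2000) = 2.3010 m
human closes 0.8000·2.2083 = 1.7667 m
margins: 0.2500+0.0050+0.0300 = 0.2850 m
S_min ≈ 0.5875+2.3010+1.7667+0.2850  ⇒  S_min = 23713/4800 m

S_min = 23713/4800 m = 4.9402 m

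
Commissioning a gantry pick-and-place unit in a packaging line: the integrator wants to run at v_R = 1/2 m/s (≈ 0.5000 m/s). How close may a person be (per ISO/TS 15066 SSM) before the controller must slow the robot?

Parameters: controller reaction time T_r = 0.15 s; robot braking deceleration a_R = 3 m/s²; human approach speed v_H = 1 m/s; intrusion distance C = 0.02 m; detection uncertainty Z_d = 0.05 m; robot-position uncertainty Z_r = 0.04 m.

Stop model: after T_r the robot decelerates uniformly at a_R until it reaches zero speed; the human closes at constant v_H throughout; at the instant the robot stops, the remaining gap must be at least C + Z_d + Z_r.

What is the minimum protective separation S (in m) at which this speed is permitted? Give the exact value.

S_min = 163/300 m = 0.5433 m

braking lasts T_s = (1/2)/3 = 0.1667 s
robot covers v_R·T_r = 0.5000·0.1500 = 0.0750 m before braking
robot under decel: 0.5000²/(2·3.0000) = 0.0417 m
person approaches 1.0000·(0.1500+0.1667) = 0.3167 m
C+Z_d+Z_r = 0.0200+0.0500+0.0400 = 0.1100 m
S_min ≈ 0.0750+0.0417+0.3167+0.1100  ⇒  S_min = 163/300 m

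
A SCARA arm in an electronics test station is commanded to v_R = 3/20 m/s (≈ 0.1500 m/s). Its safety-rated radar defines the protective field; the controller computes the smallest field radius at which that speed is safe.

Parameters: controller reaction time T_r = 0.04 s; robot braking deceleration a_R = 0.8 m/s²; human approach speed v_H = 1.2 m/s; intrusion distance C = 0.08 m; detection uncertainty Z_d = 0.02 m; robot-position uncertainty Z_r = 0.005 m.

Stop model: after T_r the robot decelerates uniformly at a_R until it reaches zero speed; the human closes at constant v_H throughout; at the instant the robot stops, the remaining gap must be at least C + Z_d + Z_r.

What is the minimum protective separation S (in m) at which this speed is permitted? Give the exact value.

S_min = 6369/16000 m = 0.3981 m

stop time T_s = (3/20)/(4/5) = 0.1875 s
robot covers v_R·T_r = 0.1500·0.0400 = 0.0060 m before braking
braking distance = 0.1500²/(2·0.8000) = 0.0141 m
human closes 1.2000·0.2275 = 0.2730 m
margins: 0.0800+0.0200+0.0050 = 0.1050 m
S_min ≈ 0.0060+0.0141+0.2730+0.1050  ⇒  S_min = 6369/16000 m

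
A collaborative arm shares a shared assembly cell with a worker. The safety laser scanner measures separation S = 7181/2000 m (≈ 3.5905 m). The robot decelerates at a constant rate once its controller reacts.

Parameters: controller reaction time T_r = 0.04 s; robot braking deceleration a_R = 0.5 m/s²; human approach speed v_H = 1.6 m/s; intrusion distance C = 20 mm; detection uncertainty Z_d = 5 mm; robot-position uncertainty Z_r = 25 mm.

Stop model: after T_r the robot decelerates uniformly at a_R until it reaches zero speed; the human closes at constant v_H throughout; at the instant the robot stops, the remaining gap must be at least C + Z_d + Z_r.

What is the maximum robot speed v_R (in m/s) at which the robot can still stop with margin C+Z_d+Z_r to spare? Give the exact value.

v_R_max = 17/20 m/s = 0.8500 m/s

quadratic (1)·v² + (81/25)·v + (-6953/2000) = 0
  disc = (81/25)² − 4·(1)·(-6953/2000) = 61009/2500 ; √disc = 247/50
  v_R = (−(81/25) + 247/50) / (2·(1)) = 17/20 m/s
check:
stop time T_s = (17/20)/(1/2) = 1.7000 s
robot covers v_R·T_r = 0.8500·0.0400 = 0.0340 m before braking
robot covers 0.8500·1.7000 − ½·0.5000·1.7000² = 0.7225 m while stopping
human closes 1.6000·1.7400 = 2.7840 m
margins: 0.0200+0.0050+0.0250 = 0.0500 m
sum ≈ 0.0340+0.7225+2.7840+0.0500 ≈ 3.5905 m = S ✓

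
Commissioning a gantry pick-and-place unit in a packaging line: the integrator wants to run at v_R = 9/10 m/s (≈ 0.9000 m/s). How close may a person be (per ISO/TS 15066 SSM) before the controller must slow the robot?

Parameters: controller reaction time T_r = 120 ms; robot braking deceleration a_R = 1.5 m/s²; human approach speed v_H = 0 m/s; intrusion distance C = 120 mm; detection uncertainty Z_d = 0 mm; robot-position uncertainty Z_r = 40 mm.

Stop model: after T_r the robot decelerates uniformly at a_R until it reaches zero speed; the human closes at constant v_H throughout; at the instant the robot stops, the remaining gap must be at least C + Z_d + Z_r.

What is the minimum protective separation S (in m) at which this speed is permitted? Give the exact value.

stop time T_s = (9/10)/(3/2) = 0.6000 s
robot in T_r: 0.9000·0.1200 = 0.1080 m
robot covers 0.9000·0.6000 − ½·1.5000·0.6000² = 0.2700 m while stopping
person approaches 0.0000·(0.1200+0.6000) = 0.0000 m
margins: 0.1200+0.0000+0.0400 = 0.1600 m
S_min ≈ 0.1080+0.2700+0.0000+0.1600  ⇒  S_min = 269/500 m

S_min = 269/500 m = 0.5380 m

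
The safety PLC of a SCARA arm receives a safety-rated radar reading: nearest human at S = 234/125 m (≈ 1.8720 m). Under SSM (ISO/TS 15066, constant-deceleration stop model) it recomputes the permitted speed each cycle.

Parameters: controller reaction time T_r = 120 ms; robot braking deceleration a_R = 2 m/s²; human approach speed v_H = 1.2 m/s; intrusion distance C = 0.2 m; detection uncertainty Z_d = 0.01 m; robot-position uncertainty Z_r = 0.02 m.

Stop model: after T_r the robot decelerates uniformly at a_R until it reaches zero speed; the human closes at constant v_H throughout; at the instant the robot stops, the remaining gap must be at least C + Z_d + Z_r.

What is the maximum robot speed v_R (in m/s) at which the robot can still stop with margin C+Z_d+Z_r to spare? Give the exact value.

quadratic (1/4)·v² + (18/25)·v + (-749/500) = 0
  disc = (18/25)² − 4·(1/4)·(-749/500) = 5041/2500 ; √disc = 71/50
  v_R = (−(18/25) + 71/50) / (2·(1/4)) = 7/5 m/s
check:
T_s = v_R/a_R = (7/5)/2 = 0.7000 s
robot in T_r: 1.4000·0.1200 = 0.1680 m
robot under decel: 1.4000²/(2·2.0000) = 0.4900 m
person approaches 1.2000·(0.1200+0.7000) = 0.9840 m
residual clearance needed = 0.2000+0.0100+0.0200 = 0.2300 m
sum ≈ 0.1680+0.4900+0.9840+0.2300 ≈ 1.8720 m = S ✓

v_R_max = 7/5 m/s = 1.4000 m/s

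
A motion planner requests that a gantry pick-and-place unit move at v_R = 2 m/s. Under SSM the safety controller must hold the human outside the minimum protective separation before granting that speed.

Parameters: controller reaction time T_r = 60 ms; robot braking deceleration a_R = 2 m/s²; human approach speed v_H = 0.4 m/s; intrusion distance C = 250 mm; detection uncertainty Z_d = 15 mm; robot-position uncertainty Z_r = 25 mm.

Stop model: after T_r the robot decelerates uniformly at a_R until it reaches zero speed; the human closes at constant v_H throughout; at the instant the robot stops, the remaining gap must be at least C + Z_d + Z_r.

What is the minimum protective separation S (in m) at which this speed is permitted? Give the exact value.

stop time T_s = 2/2 = 1.0000 s
robot covers v_R·T_r = 2.0000·0.0600 = 0.1200 m before braking
braking distance = 2.0000²/(2·2.0000) = 1.0000 m
human over T_r+T_s: 0.4000·(0.0600+1.0000) = 0.4240 m
margins: 0.2500+0.0150+0.0250 = 0.2900 m
S_min ≈ 0.1200+1.0000+0.4240+0.2900  ⇒  S_min = 917/500 m

S_min = 917/500 m = 1.8340 m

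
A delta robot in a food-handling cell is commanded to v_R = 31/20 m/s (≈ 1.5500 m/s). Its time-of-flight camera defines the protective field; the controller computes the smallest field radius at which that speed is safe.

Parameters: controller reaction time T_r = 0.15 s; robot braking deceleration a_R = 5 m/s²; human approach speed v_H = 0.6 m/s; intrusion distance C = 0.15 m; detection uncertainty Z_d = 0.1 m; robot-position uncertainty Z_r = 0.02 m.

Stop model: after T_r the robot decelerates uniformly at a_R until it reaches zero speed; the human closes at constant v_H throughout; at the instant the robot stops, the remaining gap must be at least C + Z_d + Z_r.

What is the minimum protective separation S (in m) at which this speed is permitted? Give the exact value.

braking lasts T_s = (31/20)/5 = 0.3100 s
robot covers v_R·T_r = 1.5500·0.1500 = 0.2325 m before braking
braking distance = 1.5500²/(2·5.0000) = 0.2402 m
person approaches 0.6000·(0.1500+0.3100) = 0.2760 m
residual clearance needed = 0.1500+0.1000+0.0200 = 0.2700 m
S_min ≈ 0.2325+0.2402+0.2760+0.2700  ⇒  S_min = 163/160 m

S_min = 163/160 m = 1.0188 m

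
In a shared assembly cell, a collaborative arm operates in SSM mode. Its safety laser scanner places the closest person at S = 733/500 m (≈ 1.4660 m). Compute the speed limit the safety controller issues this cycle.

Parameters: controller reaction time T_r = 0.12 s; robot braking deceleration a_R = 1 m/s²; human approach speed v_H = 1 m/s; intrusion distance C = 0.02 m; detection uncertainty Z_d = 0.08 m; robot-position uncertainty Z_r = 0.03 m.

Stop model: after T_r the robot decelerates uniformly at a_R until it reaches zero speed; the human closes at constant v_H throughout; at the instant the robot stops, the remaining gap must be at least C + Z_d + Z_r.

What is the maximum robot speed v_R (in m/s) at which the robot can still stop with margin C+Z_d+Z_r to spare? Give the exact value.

v_R_max = 4/5 m/s = 0.8000 m/s

at the boundary: (1/2)·v² + (28/25)·v + (-152/125) = 0
  disc = (28/25)² − 4·(1/2)·(-152/125) = 2304/625 ; √disc = 48/25
  v_R = (−(28/25) + 48/25) / (2·(1/2)) = 4/5 m/s
check:
stop time T_s = (4/5)/1 = 0.8000 s
robot covers v_R·T_r = 0.8000·0.1200 = 0.0960 m before braking
braking distance = 0.8000²/(2·1.0000) = 0.3200 m
human closes 1.0000·0.9200 = 0.9200 m
margins: 0.0200+0.0800+0.0300 = 0.1300 m
sum ≈ 0.0960+0.3200+0.9200+0.1300 ≈ 1.4660 m = S ✓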